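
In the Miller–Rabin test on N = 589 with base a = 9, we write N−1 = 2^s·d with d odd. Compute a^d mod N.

589 − 1 = 588 = 2^2 · 147, so d = 147.
9^1 ≡ 9 (mod 589)
9^2 ≡ 9^2 = 81 ≡ 81 (mod 589)
9^4 ≡ 81^2 = 6561 ≡ 82 (mod 589)
9^8 ≡ 82^2 = 6724 ≡ 245 (mod 589)
9^16 ≡ 245^2 = 60025 ≡ 536 (mod 589)
9^32 ≡ 536^2 = 287296 ≡ 453 (mod 589)
9^64 ≡ 453^2 = 205209 ≡ 237 (mod 589)
9^128 ≡ 237^2 = 56169 ≡ 214 (mod 589)
147 = 128 + 16 + 2 + 1 in binary powers of 2.
So 9^147 ≡ 214 · 536 · 81 · 9 ≡ 64 (mod 589).
Squaring chain: 64 → 562; never reaches −1, so base 9 is a Miller–Rabin witness that 589 is composite.

64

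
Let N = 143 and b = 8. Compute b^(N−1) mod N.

8^1 ≡ 8 (mod 143)
8^2 ≡ 8^2 = 64 ≡ 64 (mod 143)
8^4 ≡ 64^2 = 4096 ≡ 92 (mod 143)
8^8 ≡ 92^2 = 8464 ≡ 27 (mod 143)
8^16 ≡ 27^2 = 729 ≡ 14 (mod 143)
8^32 ≡ 14^2 = 196 ≡ 53 (mod 143)
8^64 ≡ 53^2 = 2809 ≡ 92 (mod 143)
8^128 ≡ 92^2 = 8464 ≡ 27 (mod 143)
142 = 128 + 8 + 4 + 2 in binary powers of 2.
So 8^142 ≡ 27 · 27 · 92 · 64 ≡ 64 (mod 143).
Since 64 ≠ 1, base 8 is a Fermat witness: 143 is composite.

64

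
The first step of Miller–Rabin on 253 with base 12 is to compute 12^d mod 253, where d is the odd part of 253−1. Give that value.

100

253 − 1 = 252 = 2^2 · 63, so d = 63.
12^1 ≡ 12 (mod 253)
12^2 ≡ 12^2 = 144 ≡ 144 (mod 253)
12^4 ≡ 144^2 = 20736 ≡ 243 (mod 253)
12^8 ≡ 243^2 = 59049 ≡ 100 (mod 253)
12^16 ≡ 100^2 = 10000 ≡ 133 (mod 253)
12^32 ≡ 133^2 = 17689 ≡ 232 (mod 253)
63 = 32 + 16 + 8 + 4 + 2 + 1 in binary powers of 2.
So 12^63 ≡ 232 · 133 · 100 · 243 · 144 · 12 ≡ 100 (mod 253).
Squaring chain: 100 → 133; never reaches −1, so base 12 is a Miller–Rabin witness that 253 is composite.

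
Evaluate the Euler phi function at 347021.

322048

Factor: 347021 = 17 · 137 · 149.
φ(347021) = (17−1) · (137−1) · (149−1) = 16 · 136 · 148 = 322048.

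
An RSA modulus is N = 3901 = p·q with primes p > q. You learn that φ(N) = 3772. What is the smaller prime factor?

φ(n) = (p−1)(q−1) = n − (p+q) + 1, so p + q = 3901 − 3772 + 1 = 130.
p and q are the roots of t² − 130t + 3901 = 0.
Discriminant: 130² − 4·3901 = 16900 − 15604 = 1296; √1296 = 36.
q = (130 − 36)/2 = 47, p = (130 + 36)/2 = 83.
Check: 47 · 83 = 3901.

47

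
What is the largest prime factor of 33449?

33449 = 13 · 2573
2573 = 31 · 83
83 is prime.
So 33449 = 13 · 31 · 83; the largest prime factor is 83.

83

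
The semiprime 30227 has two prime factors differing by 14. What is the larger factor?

181

Since p = q + 14, we have 30227 = q(q + 14), so q² + 14q − 30227 = 0.
Discriminant: 14² + 4·30227 = 196 + 120908 = 121104; √121104 = 348.
q = (−14 + 348)/2 = 167, and p = q + 14 = 181.
Check: 167 · 181 = 30227.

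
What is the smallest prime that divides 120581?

120581 is odd.
Digit sum 17, not divisible by 3.
Ends in 1: not divisible by 5.
7: 120581 = 7·17225 + 6
11: 120581 = 11·10961 + 10
13: 120581 = 13·9275 + 6
17: 120581 = 17·7093

17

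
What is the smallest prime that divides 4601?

4601 is odd.
Digit sum 11, not divisible by 3.
Ends in 1: not divisible by 5.
7: 4601 = 7·657 + 2
11: 4601 = 11·418 + 3
13: 4601 = 13·353 + 12
17: 4601 = 17·270 + 11
19: 4601 = 19·242 + 3
23: 4601 = 23·200 + 1
29: 4601 = 29·158 + 19
31: 4601 = 31·148 + 13
37: 4601 = 37·124 + 13
41: 4601 = 41·112 + 9
43: 4601 = 43·107

43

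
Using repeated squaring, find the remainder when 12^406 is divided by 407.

12^1 ≡ 12 (mod 407)
12^2 ≡ 12^2 = 144 ≡ 144 (mod 407)
12^4 ≡ 144^2 = 20736 ≡ 386 (mod 407)
12^8 ≡ 386^2 = 148996 ≡ 34 (mod 407)
12^16 ≡ 34^2 = 1156 ≡ 342 (mod 407)
12^32 ≡ 342^2 = 116964 ≡ 155 (mod 407)
12^64 ≡ 155^2 = 24025 ≡ 12 (mod 407)
12^128 ≡ 12^2 = 144 ≡ 144 (mod 407)
12^256 ≡ 144^2 = 20736 ≡ 386 (mod 407)
406 = 256 + 128 + 16 + 4 + 2 in binary powers of 2.
So 12^406 ≡ 386 · 144 · 342 · 386 · 144 ≡ 12 (mod 407).
Since 12 ≠ 1, base 12 is a Fermat witness: 407 is composite.

12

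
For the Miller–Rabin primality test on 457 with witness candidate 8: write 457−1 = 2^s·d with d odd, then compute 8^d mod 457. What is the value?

109

457 − 1 = 456 = 2^3 · 57, so d = 57.
8^1 ≡ 8 (mod 457)
8^2 ≡ 8^2 = 64 ≡ 64 (mod 457)
8^4 ≡ 64^2 = 4096 ≡ 440 (mod 457)
8^8 ≡ 440^2 = 193600 ≡ 289 (mod 457)
8^16 ≡ 289^2 = 83521 ≡ 347 (mod 457)
8^32 ≡ 347^2 = 120409 ≡ 218 (mod 457)
57 = 32 + 16 + 8 + 1 in binary powers of 2.
So 8^57 ≡ 218 · 347 · 289 · 8 ≡ 109 (mod 457).
Squaring chain: 109 → 456 → 1; reaches −1, so base 8 does not prove 457 composite.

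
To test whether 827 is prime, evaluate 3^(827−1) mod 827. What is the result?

1

3^1 ≡ 3 (mod 827)
3^2 ≡ 3^2 = 9 ≡ 9 (mod 827)
3^4 ≡ 9^2 = 81 ≡ 81 (mod 827)
3^8 ≡ 81^2 = 6561 ≡ 772 (mod 827)
3^16 ≡ 772^2 = 595984 ≡ 544 (mod 827)
3^32 ≡ 544^2 = 295936 ≡ 697 (mod 827)
3^64 ≡ 697^2 = 485809 ≡ 360 (mod 827)
3^128 ≡ 360^2 = 129600 ≡ 588 (mod 827)
3^256 ≡ 588^2 = 345744 ≡ 58 (mod 827)
3^512 ≡ 58^2 = 3364 ≡ 56 (mod 827)
826 = 512 + 256 + 32 + 16 + 8 + 2 in binary powers of 2.
So 3^826 ≡ 56 · 58 · 697 · 544 · 772 · 9 ≡ 1 (mod 827).
Since the result is 1, base 3 gives no evidence that 827 is composite.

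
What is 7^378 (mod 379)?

7^1 ≡ 7 (mod 379)
7^2 ≡ 7^2 = 49 ≡ 49 (mod 379)
7^4 ≡ 49^2 = 2401 ≡ 127 (mod 379)
7^8 ≡ 127^2 = 16129 ≡ 211 (mod 379)
7^16 ≡ 211^2 = 44521 ≡ 178 (mod 379)
7^32 ≡ 178^2 = 31684 ≡ 227 (mod 379)
7^64 ≡ 227^2 = 51529 ≡ 364 (mod 379)
7^128 ≡ 364^2 = 132496 ≡ 225 (mod 379)
7^256 ≡ 225^2 = 50625 ≡ 218 (mod 379)
378 = 256 + 64 + 32 + 16 + 8 + 2 in binary powers of 2.
So 7^378 ≡ 218 · 364 · 227 · 178 · 211 · 49 ≡ 1 (mod 379).
Since the result is 1, base 7 gives no evidence that 379 is composite.

1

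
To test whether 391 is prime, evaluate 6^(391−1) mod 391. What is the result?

25

6^1 ≡ 6 (mod 391)
6^2 ≡ 6^2 = 36 ≡ 36 (mod 391)
6^4 ≡ 36^2 = 1296 ≡ 123 (mod 391)
6^8 ≡ 123^2 = 15129 ≡ 271 (mod 391)
6^16 ≡ 271^2 = 73441 ≡ 324 (mod 391)
6^32 ≡ 324^2 = 104976 ≡ 188 (mod 391)
6^64 ≡ 188^2 = 35344 ≡ 154 (mod 391)
6^128 ≡ 154^2 = 23716 ≡ 256 (mod 391)
6^256 ≡ 256^2 = 65536 ≡ 239 (mod 391)
390 = 256 + 128 + 4 + 2 in binary powers of 2.
So 6^390 ≡ 239 · 256 · 123 · 36 ≡ 25 (mod 391).
Since 25 ≠ 1, base 6 is a Fermat witness: 391 is composite.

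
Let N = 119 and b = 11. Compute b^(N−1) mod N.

25

11^1 ≡ 11 (mod 119)
11^2 ≡ 11^2 = 121 ≡ 2 (mod 119)
11^4 ≡ 2^2 = 4 ≡ 4 (mod 119)
11^8 ≡ 4^2 = 16 ≡ 16 (mod 119)
11^16 ≡ 16^2 = 256 ≡ 18 (mod 119)
11^32 ≡ 18^2 = 324 ≡ 86 (mod 119)
11^64 ≡ 86^2 = 7396 ≡ 18 (mod 119)
118 = 64 + 32 + 16 + 4 + 2 in binary powers of 2.
So 11^118 ≡ 18 · 86 · 18 · 4 · 2 ≡ 25 (mod 119).
Since 25 ≠ 1, base 11 is a Fermat witness: 119 is composite.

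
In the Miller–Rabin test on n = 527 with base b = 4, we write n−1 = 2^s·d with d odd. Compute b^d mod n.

527 − 1 = 526 = 2^1 · 263, so d = 263.
4^1 ≡ 4 (mod 527)
4^2 ≡ 4^2 = 16 ≡ 16 (mod 527)
4^4 ≡ 16^2 = 256 ≡ 256 (mod 527)
4^8 ≡ 256^2 = 65536 ≡ 188 (mod 527)
4^16 ≡ 188^2 = 35344 ≡ 35 (mod 527)
4^32 ≡ 35^2 = 1225 ≡ 171 (mod 527)
4^64 ≡ 171^2 = 29241 ≡ 256 (mod 527)
4^128 ≡ 256^2 = 65536 ≡ 188 (mod 527)
4^256 ≡ 188^2 = 35344 ≡ 35 (mod 527)
263 = 256 + 4 + 2 + 1 in binary powers of 2.
So 4^263 ≡ 35 · 256 · 16 · 4 ≡ 64 (mod 527).
Squaring chain: 64; never reaches −1, so base 4 is a Miller–Rabin witness that 527 is composite.

64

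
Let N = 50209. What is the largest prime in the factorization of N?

50209 = 23 · 2183
2183 = 37 · 59
59 is prime.
So 50209 = 23 · 37 · 59; the largest prime factor is 59.

59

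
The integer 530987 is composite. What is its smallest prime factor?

530987 is odd.
Digit sum 32, not divisible by 3.
Ends in 7: not divisible by 5.
7: 530987 = 7·75855 + 2
11: 530987 = 11·48271 + 6
13: 530987 = 13·40845 + 2
17: 530987 = 17·31234 + 9
19: 530987 = 19·27946 + 13
23: 530987 = 23·23086 + 9
29: 530987 = 29·18309 + 26
31: 530987 = 31·17128 + 19
37: 530987 = 37·14351

37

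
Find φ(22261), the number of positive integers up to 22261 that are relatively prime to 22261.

21952

Factor: 22261 = 113 · 197.
φ(22261) = (113−1) · (197−1) = 112 · 196 = 21952.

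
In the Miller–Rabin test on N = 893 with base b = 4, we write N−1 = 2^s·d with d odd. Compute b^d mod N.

893 − 1 = 892 = 2^2 · 223, so d = 223.
4^1 ≡ 4 (mod 893)
4^2 ≡ 4^2 = 16 ≡ 16 (mod 893)
4^4 ≡ 16^2 = 256 ≡ 256 (mod 893)
4^8 ≡ 256^2 = 65536 ≡ 347 (mod 893)
4^16 ≡ 347^2 = 120409 ≡ 747 (mod 893)
4^32 ≡ 747^2 = 558009 ≡ 777 (mod 893)
4^64 ≡ 777^2 = 603729 ≡ 61 (mod 893)
4^128 ≡ 61^2 = 3721 ≡ 149 (mod 893)
223 = 128 + 64 + 16 + 8 + 4 + 2 + 1 in binary powers of 2.
So 4^223 ≡ 149 · 61 · 747 · 347 · 256 · 16 · 4 ≡ 747 (mod 893).
Squaring chain: 747 → 777; never reaches −1, so base 4 is a Miller–Rabin witness that 893 is composite.

747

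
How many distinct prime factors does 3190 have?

3190 = 2 · 1595
1595 = 5 · 319
319 = 11 · 29
3190 = 2 · 5 · 11 · 29, which has 4 distinct prime factors.

4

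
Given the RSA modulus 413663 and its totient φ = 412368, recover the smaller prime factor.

φ(n) = (p−1)(q−1) = n − (p+q) + 1, so p + q = 413663 − 412368 + 1 = 1296.
p and q are the roots of t² − 1296t + 413663 = 0.
Discriminant: 1296² − 4·413663 = 1679616 − 1654652 = 24964; √24964 = 158.
q = (1296 − 158)/2 = 569, p = (1296 + 158)/2 = 727.
Check: 569 · 727 = 413663.

569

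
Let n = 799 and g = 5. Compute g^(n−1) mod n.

440

5^1 ≡ 5 (mod 799)
5^2 ≡ 5^2 = 25 ≡ 25 (mod 799)
5^4 ≡ 25^2 = 625 ≡ 625 (mod 799)
5^8 ≡ 625^2 = 390625 ≡ 713 (mod 799)
5^16 ≡ 713^2 = 508369 ≡ 205 (mod 799)
5^32 ≡ 205^2 = 42025 ≡ 477 (mod 799)
5^64 ≡ 477^2 = 227529 ≡ 613 (mod 799)
5^128 ≡ 613^2 = 375769 ≡ 239 (mod 799)
5^256 ≡ 239^2 = 57121 ≡ 392 (mod 799)
5^512 ≡ 392^2 = 153664 ≡ 256 (mod 799)
798 = 512 + 256 + 16 + 8 + 4 + 2 in binary powers of 2.
So 5^798 ≡ 256 · 392 · 205 · 713 · 625 · 25 ≡ 440 (mod 799).
Since 440 ≠ 1, base 5 is a Fermat witness: 799 is composite.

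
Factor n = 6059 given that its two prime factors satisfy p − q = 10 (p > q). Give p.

Since p = q + 10, we have 6059 = q(q + 10), so q² + 10q − 6059 = 0.
Discriminant: 10² + 4·6059 = 100 + 24236 = 24336; √24336 = 156.
q = (−10 + 156)/2 = 73, and p = q + 10 = 83.
Check: 73 · 83 = 6059.

83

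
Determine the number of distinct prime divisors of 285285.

285285 = 3 · 95095
95095 = 5 · 19019
19019 = 7 · 2717
2717 = 11 · 247
247 = 13 · 19
285285 = 3 · 5 · 7 · 11 · 13 · 19, which has 6 distinct prime factors.

6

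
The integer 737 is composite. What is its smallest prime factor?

11

737 is odd.
Digit sum 17, not divisible by 3.
Ends in 7: not divisible by 5.
7: 737 = 7·105 + 2
11: 737 = 11·67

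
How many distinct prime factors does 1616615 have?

6

1616615 = 5 · 323323
323323 = 7 · 46189
46189 = 11 · 4199
4199 = 13 · 323
323 = 17 · 19
1616615 = 5 · 7 · 11 · 13 · 17 · 19, which has 6 distinct prime factors.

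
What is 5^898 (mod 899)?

315

5^1 ≡ 5 (mod 899)
5^2 ≡ 5^2 = 25 ≡ 25 (mod 899)
5^4 ≡ 25^2 = 625 ≡ 625 (mod 899)
5^8 ≡ 625^2 = 390625 ≡ 459 (mod 899)
5^16 ≡ 459^2 = 210681 ≡ 315 (mod 899)
5^32 ≡ 315^2 = 99225 ≡ 335 (mod 899)
5^64 ≡ 335^2 = 112225 ≡ 749 (mod 899)
5^128 ≡ 749^2 = 561001 ≡ 25 (mod 899)
5^256 ≡ 25^2 = 625 ≡ 625 (mod 899)
5^512 ≡ 625^2 = 390625 ≡ 459 (mod 899)
898 = 512 + 256 + 128 + 2 in binary powers of 2.
So 5^898 ≡ 459 · 625 · 25 · 25 ≡ 315 (mod 899).
Since 315 ≠ 1, base 5 is a Fermat witness: 899 is composite.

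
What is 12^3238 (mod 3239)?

699

12^1 ≡ 12 (mod 3239)
12^2 ≡ 12^2 = 144 ≡ 144 (mod 3239)
12^4 ≡ 144^2 = 20736 ≡ 1302 (mod 3239)
12^8 ≡ 1302^2 = 1695204 ≡ 1207 (mod 3239)
12^16 ≡ 1207^2 = 1456849 ≡ 2538 (mod 3239)
12^32 ≡ 2538^2 = 6441444 ≡ 2312 (mod 3239)
12^64 ≡ 2312^2 = 5345344 ≡ 994 (mod 3239)
12^128 ≡ 994^2 = 988036 ≡ 141 (mod 3239)
12^256 ≡ 141^2 = 19881 ≡ 447 (mod 3239)
12^512 ≡ 447^2 = 199809 ≡ 2230 (mod 3239)
12^1024 ≡ 2230^2 = 4972900 ≡ 1035 (mod 3239)
12^2048 ≡ 1035^2 = 1071225 ≡ 2355 (mod 3239)
3238 = 2048 + 1024 + 128 + 32 + 4 + 2 in binary powers of 2.
So 12^3238 ≡ 2355 · 1035 · 141 · 2312 · 1302 · 144 ≡ 699 (mod 3239).
Since 699 ≠ 1, base 12 is a Fermat witness: 3239 is composite.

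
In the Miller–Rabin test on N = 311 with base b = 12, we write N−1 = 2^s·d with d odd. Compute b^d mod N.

311 − 1 = 310 = 2^1 · 155, so d = 155.
12^1 ≡ 12 (mod 311)
12^2 ≡ 12^2 = 144 ≡ 144 (mod 311)
12^4 ≡ 144^2 = 20736 ≡ 210 (mod 311)
12^8 ≡ 210^2 = 44100 ≡ 249 (mod 311)
12^16 ≡ 249^2 = 62001 ≡ 112 (mod 311)
12^32 ≡ 112^2 = 12544 ≡ 104 (mod 311)
12^64 ≡ 104^2 = 10816 ≡ 242 (mod 311)
12^128 ≡ 242^2 = 58564 ≡ 96 (mod 311)
155 = 128 + 16 + 8 + 2 + 1 in binary powers of 2.
So 12^155 ≡ 96 · 112 · 249 · 144 · 12 ≡ 1 (mod 311).
Since 12^d ≡ 1 (mod 311), base 12 does not prove 311 composite.

1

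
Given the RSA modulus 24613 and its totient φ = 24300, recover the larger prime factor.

163

φ(n) = (p−1)(q−1) = n − (p+q) + 1, so p + q = 24613 − 24300 + 1 = 314.
p and q are the roots of t² − 314t + 24613 = 0.
Discriminant: 314² − 4·24613 = 98596 − 98452 = 144; √144 = 12.
q = (314 − 12)/2 = 151, p = (314 + 12)/2 = 163.
Check: 151 · 163 = 24613.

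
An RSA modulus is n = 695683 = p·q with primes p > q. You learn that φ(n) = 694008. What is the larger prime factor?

919

φ(n) = (p−1)(q−1) = n − (p+q) + 1, so p + q = 695683 − 694008 + 1 = 1676.
p and q are the roots of t² − 1676t + 695683 = 0.
Discriminant: 1676² − 4·695683 = 2808976 − 2782732 = 26244; √26244 = 162.
q = (1676 − 162)/2 = 757, p = (1676 + 162)/2 = 919.
Check: 757 · 919 = 695683.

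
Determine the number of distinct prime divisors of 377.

377 = 13 · 29
377 = 13 · 29, which has 2 distinct prime factors.

2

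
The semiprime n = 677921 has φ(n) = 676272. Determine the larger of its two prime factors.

877

φ(n) = (p−1)(q−1) = n − (p+q) + 1, so p + q = 677921 − 676272 + 1 = 1650.
p and q are the roots of t² − 1650t + 677921 = 0.
Discriminant: 1650² − 4·677921 = 2722500 − 2711684 = 10816; √10816 = 104.
q = (1650 − 104)/2 = 773, p = (1650 + 104)/2 = 877.
Check: 773 · 877 = 677921.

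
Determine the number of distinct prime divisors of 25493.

25493 = 13 · 1961
1961 = 37 · 53
25493 = 13 · 37 · 53, which has 3 distinct prime factors.

3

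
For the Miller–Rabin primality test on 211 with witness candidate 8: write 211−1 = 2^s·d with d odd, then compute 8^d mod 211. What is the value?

211 − 1 = 210 = 2^1 · 105, so d = 105.
8^1 ≡ 8 (mod 211)
8^2 ≡ 8^2 = 64 ≡ 64 (mod 211)
8^4 ≡ 64^2 = 4096 ≡ 87 (mod 211)
8^8 ≡ 87^2 = 7569 ≡ 184 (mod 211)
8^16 ≡ 184^2 = 33856 ≡ 96 (mod 211)
8^32 ≡ 96^2 = 9216 ≡ 143 (mod 211)
8^64 ≡ 143^2 = 20449 ≡ 193 (mod 211)
105 = 64 + 32 + 8 + 1 in binary powers of 2.
So 8^105 ≡ 193 · 143 · 184 · 8 ≡ 210 (mod 211).
Since 8^d ≡ 210 (mod 211), base 8 does not prove 211 composite.

210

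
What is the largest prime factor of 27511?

61

27511 = 11 · 2501
2501 = 41 · 61
61 is prime.
So 27511 = 11 · 41 · 61; the largest prime factor is 61.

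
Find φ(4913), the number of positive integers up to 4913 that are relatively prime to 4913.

4624

Factor: 4913 = 17^3.
φ(4913) = 17^2·(17−1) = 4624.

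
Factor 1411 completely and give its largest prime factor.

83

1411 = 17 · 83
83 is prime.
So 1411 = 17 · 83; the largest prime factor is 83.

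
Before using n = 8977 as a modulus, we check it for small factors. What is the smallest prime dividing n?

8977 is odd.
Digit sum 31, not divisible by 3.
Ends in 7: not divisible by 5.
7: 8977 = 7·1282 + 3
11: 8977 = 11·816 + 1
13: 8977 = 13·690 + 7
17: 8977 = 17·528 + 1
19: 8977 = 19·472 + 9
23: 8977 = 23·390 + 7
29: 8977 = 29·309 + 16
31: 8977 = 31·289 + 18
37: 8977 = 37·242 + 23
41: 8977 = 41·218 + 39
43: 8977 = 43·208 + 33
47: 8977 = 47·191

47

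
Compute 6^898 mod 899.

6^1 ≡ 6 (mod 899)
6^2 ≡ 6^2 = 36 ≡ 36 (mod 899)
6^4 ≡ 36^2 = 1296 ≡ 397 (mod 899)
6^8 ≡ 397^2 = 157609 ≡ 284 (mod 899)
6^16 ≡ 284^2 = 80656 ≡ 645 (mod 899)
6^32 ≡ 645^2 = 416025 ≡ 687 (mod 899)
6^64 ≡ 687^2 = 471969 ≡ 893 (mod 899)
6^128 ≡ 893^2 = 797449 ≡ 36 (mod 899)
6^256 ≡ 36^2 = 1296 ≡ 397 (mod 899)
6^512 ≡ 397^2 = 157609 ≡ 284 (mod 899)
898 = 512 + 256 + 128 + 2 in binary powers of 2.
So 6^898 ≡ 284 · 397 · 36 · 36 ≡ 645 (mod 899).
Since 645 ≠ 1, base 6 is a Fermat witness: 899 is composite.

645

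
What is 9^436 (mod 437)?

9^1 ≡ 9 (mod 437)
9^2 ≡ 9^2 = 81 ≡ 81 (mod 437)
9^4 ≡ 81^2 = 6561 ≡ 6 (mod 437)
9^8 ≡ 6^2 = 36 ≡ 36 (mod 437)
9^16 ≡ 36^2 = 1296 ≡ 422 (mod 437)
9^32 ≡ 422^2 = 178084 ≡ 225 (mod 437)
9^64 ≡ 225^2 = 50625 ≡ 370 (mod 437)
9^128 ≡ 370^2 = 136900 ≡ 119 (mod 437)
9^256 ≡ 119^2 = 14161 ≡ 177 (mod 437)
436 = 256 + 128 + 32 + 16 + 4 in binary powers of 2.
So 9^436 ≡ 177 · 119 · 225 · 422 · 6 ≡ 234 (mod 437).
Since 234 ≠ 1, base 9 is a Fermat witness: 437 is composite.

234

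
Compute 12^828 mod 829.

12^1 ≡ 12 (mod 829)
12^2 ≡ 12^2 = 144 ≡ 144 (mod 829)
12^4 ≡ 144^2 = 20736 ≡ 11 (mod 829)
12^8 ≡ 11^2 = 121 ≡ 121 (mod 829)
12^16 ≡ 121^2 = 14641 ≡ 548 (mod 829)
12^32 ≡ 548^2 = 300304 ≡ 206 (mod 829)
12^64 ≡ 206^2 = 42436 ≡ 157 (mod 829)
12^128 ≡ 157^2 = 24649 ≡ 608 (mod 829)
12^256 ≡ 608^2 = 369664 ≡ 759 (mod 829)
12^512 ≡ 759^2 = 576081 ≡ 755 (mod 829)
828 = 512 + 256 + 32 + 16 + 8 + 4 in binary powers of 2.
So 12^828 ≡ 755 · 759 · 206 · 548 · 121 · 11 ≡ 1 (mod 829).
Since the result is 1, base 12 gives no evidence that 829 is composite.

1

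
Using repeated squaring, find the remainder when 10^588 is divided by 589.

10^1 ≡ 10 (mod 589)
10^2 ≡ 10^2 = 100 ≡ 100 (mod 589)
10^4 ≡ 100^2 = 10000 ≡ 576 (mod 589)
10^8 ≡ 576^2 = 331776 ≡ 169 (mod 589)
10^16 ≡ 169^2 = 28561 ≡ 289 (mod 589)
10^32 ≡ 289^2 = 83521 ≡ 472 (mod 589)
10^64 ≡ 472^2 = 222784 ≡ 142 (mod 589)
10^128 ≡ 142^2 = 20164 ≡ 138 (mod 589)
10^256 ≡ 138^2 = 19044 ≡ 196 (mod 589)
10^512 ≡ 196^2 = 38416 ≡ 131 (mod 589)
588 = 512 + 64 + 8 + 4 in binary powers of 2.
So 10^588 ≡ 131 · 142 · 169 · 576 ≡ 349 (mod 589).
Since 349 ≠ 1, base 10 is a Fermat witness: 589 is composite.

349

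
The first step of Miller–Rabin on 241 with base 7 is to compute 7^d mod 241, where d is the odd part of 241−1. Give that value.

111

241 − 1 = 240 = 2^4 · 15, so d = 15.
7^1 ≡ 7 (mod 241)
7^2 ≡ 7^2 = 49 ≡ 49 (mod 241)
7^4 ≡ 49^2 = 2401 ≡ 232 (mod 241)
7^8 ≡ 232^2 = 53824 ≡ 81 (mod 241)
15 = 8 + 4 + 2 + 1 in binary powers of 2.
So 7^15 ≡ 81 · 232 · 49 · 7 ≡ 111 (mod 241).
Squaring chain: 111 → 30 → 177 → 240; reaches −1, so base 7 does not prove 241 composite.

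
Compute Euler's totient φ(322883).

Factor: 322883 = 11 · 149 · 197.
φ(322883) = (11−1) · (149−1) · (197−1) = 10 · 148 · 196 = 290080.

290080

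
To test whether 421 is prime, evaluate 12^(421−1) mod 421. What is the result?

1

12^1 ≡ 12 (mod 421)
12^2 ≡ 12^2 = 144 ≡ 144 (mod 421)
12^4 ≡ 144^2 = 20736 ≡ 107 (mod 421)
12^8 ≡ 107^2 = 11449 ≡ 82 (mod 421)
12^16 ≡ 82^2 = 6724 ≡ 409 (mod 421)
12^32 ≡ 409^2 = 167281 ≡ 144 (mod 421)
12^64 ≡ 144^2 = 20736 ≡ 107 (mod 421)
12^128 ≡ 107^2 = 11449 ≡ 82 (mod 421)
12^256 ≡ 82^2 = 6724 ≡ 409 (mod 421)
420 = 256 + 128 + 32 + 4 in binary powers of 2.
So 12^420 ≡ 409 · 82 · 144 · 107 ≡ 1 (mod 421).
Since the result is 1, base 12 gives no evidence that 421 is composite.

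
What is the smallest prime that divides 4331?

4331 is odd.
Digit sum 11, not divisible by 3.
Ends in 1: not divisible by 5.
7: 4331 = 7·618 + 5
11: 4331 = 11·393 + 8
13: 4331 = 13·333 + 2
17: 4331 = 17·254 + 13
19: 4331 = 19·227 + 18
23: 4331 = 23·188 + 7
29: 4331 = 29·149 + 10
31: 4331 = 31·139 + 22
37: 4331 = 37·117 + 2
41: 4331 = 41·105 + 26
43: 4331 = 43·100 + 31
47: 4331 = 47·92 + 7
53: 4331 = 53·81 + 38
59: 4331 = 59·73 + 24
61: 4331 = 61·71

61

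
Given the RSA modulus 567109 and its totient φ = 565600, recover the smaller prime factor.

φ(n) = (p−1)(q−1) = n − (p+q) + 1, so p + q = 567109 − 565600 + 1 = 1510.
p and q are the roots of t² − 1510t + 567109 = 0.
Discriminant: 1510² − 4·567109 = 2280100 − 2268436 = 11664; √11664 = 108.
q = (1510 − 108)/2 = 701, p = (1510 + 108)/2 = 809.
Check: 701 · 809 = 567109.

701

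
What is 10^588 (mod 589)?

10^1 ≡ 10 (mod 589)
10^2 ≡ 10^2 = 100 ≡ 100 (mod 589)
10^4 ≡ 100^2 = 10000 ≡ 576 (mod 589)
10^8 ≡ 576^2 = 331776 ≡ 169 (mod 589)
10^16 ≡ 169^2 = 28561 ≡ 289 (mod 589)
10^32 ≡ 289^2 = 83521 ≡ 472 (mod 589)
10^64 ≡ 472^2 = 222784 ≡ 142 (mod 589)
10^128 ≡ 142^2 = 20164 ≡ 138 (mod 589)
10^256 ≡ 138^2 = 19044 ≡ 196 (mod 589)
10^512 ≡ 196^2 = 38416 ≡ 131 (mod 589)
588 = 512 + 64 + 8 + 4 in binary powers of 2.
So 10^588 ≡ 131 · 142 · 169 · 576 ≡ 349 (mod 589).
Since 349 ≠ 1, base 10 is a Fermat witness: 589 is composite.

349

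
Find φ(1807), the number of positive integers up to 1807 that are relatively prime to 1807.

1656

Factor: 1807 = 13 · 139.
φ(1807) = (13−1) · (139−1) = 12 · 138 = 1656.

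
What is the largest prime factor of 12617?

12617 = 11 · 1147
1147 = 31 · 37
37 is prime.
So 12617 = 11 · 31 · 37; the largest prime factor is 37.

37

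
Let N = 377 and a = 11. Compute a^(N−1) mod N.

81

11^1 ≡ 11 (mod 377)
11^2 ≡ 11^2 = 121 ≡ 121 (mod 377)
11^4 ≡ 121^2 = 14641 ≡ 315 (mod 377)
11^8 ≡ 315^2 = 99225 ≡ 74 (mod 377)
11^16 ≡ 74^2 = 5476 ≡ 198 (mod 377)
11^32 ≡ 198^2 = 39204 ≡ 373 (mod 377)
11^64 ≡ 373^2 = 139129 ≡ 16 (mod 377)
11^128 ≡ 16^2 = 256 ≡ 256 (mod 377)
11^256 ≡ 256^2 = 65536 ≡ 315 (mod 377)
376 = 256 + 64 + 32 + 16 + 8 in binary powers of 2.
So 11^376 ≡ 315 · 16 · 373 · 198 · 74 ≡ 81 (mod 377).
Since 81 ≠ 1, base 11 is a Fermat witness: 377 is composite.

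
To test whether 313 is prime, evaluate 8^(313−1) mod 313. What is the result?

8^1 ≡ 8 (mod 313)
8^2 ≡ 8^2 = 64 ≡ 64 (mod 313)
8^4 ≡ 64^2 = 4096 ≡ 27 (mod 313)
8^8 ≡ 27^2 = 729 ≡ 103 (mod 313)
8^16 ≡ 103^2 = 10609 ≡ 280 (mod 313)
8^32 ≡ 280^2 = 78400 ≡ 150 (mod 313)
8^64 ≡ 150^2 = 22500 ≡ 277 (mod 313)
8^128 ≡ 277^2 = 76729 ≡ 44 (mod 313)
8^256 ≡ 44^2 = 1936 ≡ 58 (mod 313)
312 = 256 + 32 + 16 + 8 in binary powers of 2.
So 8^312 ≡ 58 · 150 · 280 · 103 ≡ 1 (mod 313).
Since the result is 1, base 8 gives no evidence that 313 is composite.

1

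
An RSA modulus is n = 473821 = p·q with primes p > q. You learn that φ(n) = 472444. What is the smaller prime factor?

659

φ(n) = (p−1)(q−1) = n − (p+q) + 1, so p + q = 473821 − 472444 + 1 = 1378.
p and q are the roots of t² − 1378t + 473821 = 0.
Discriminant: 1378² − 4·473821 = 1898884 − 1895284 = 3600; √3600 = 60.
q = (1378 − 60)/2 = 659, p = (1378 + 60)/2 = 719.
Check: 659 · 719 = 473821.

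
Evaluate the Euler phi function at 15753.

Factor: 15753 = 3 · 59 · 89.
φ(15753) = (3−1) · (59−1) · (89−1) = 2 · 58 · 88 = 10208.

10208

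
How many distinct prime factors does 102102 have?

6

102102 = 2 · 51051
51051 = 3 · 17017
17017 = 7 · 2431
2431 = 11 · 221
221 = 13 · 17
102102 = 2 · 3 · 7 · 11 · 13 · 17, which has 6 distinct prime factors.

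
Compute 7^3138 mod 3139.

7^1 ≡ 7 (mod 3139)
7^2 ≡ 7^2 = 49 ≡ 49 (mod 3139)
7^4 ≡ 49^2 = 2401 ≡ 2401 (mod 3139)
7^8 ≡ 2401^2 = 5764801 ≡ 1597 (mod 3139)
7^16 ≡ 1597^2 = 2550409 ≡ 1541 (mod 3139)
7^32 ≡ 1541^2 = 2374681 ≡ 1597 (mod 3139)
7^64 ≡ 1597^2 = 2550409 ≡ 1541 (mod 3139)
7^128 ≡ 1541^2 = 2374681 ≡ 1597 (mod 3139)
7^256 ≡ 1597^2 = 2550409 ≡ 1541 (mod 3139)
7^512 ≡ 1541^2 = 2374681 ≡ 1597 (mod 3139)
7^1024 ≡ 1597^2 = 2550409 ≡ 1541 (mod 3139)
7^2048 ≡ 1541^2 = 2374681 ≡ 1597 (mod 3139)
3138 = 2048 + 1024 + 64 + 2 in binary powers of 2.
So 7^3138 ≡ 1597 · 1541 · 1541 · 49 ≡ 173 (mod 3139).
Since 173 ≠ 1, base 7 is a Fermat witness: 3139 is composite.

173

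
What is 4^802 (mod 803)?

4^1 ≡ 4 (mod 803)
4^2 ≡ 4^2 = 16 ≡ 16 (mod 803)
4^4 ≡ 16^2 = 256 ≡ 256 (mod 803)
4^8 ≡ 256^2 = 65536 ≡ 493 (mod 803)
4^16 ≡ 493^2 = 243049 ≡ 543 (mod 803)
4^32 ≡ 543^2 = 294849 ≡ 148 (mod 803)
4^64 ≡ 148^2 = 21904 ≡ 223 (mod 803)
4^128 ≡ 223^2 = 49729 ≡ 746 (mod 803)
4^256 ≡ 746^2 = 556516 ≡ 37 (mod 803)
4^512 ≡ 37^2 = 1369 ≡ 566 (mod 803)
802 = 512 + 256 + 32 + 2 in binary powers of 2.
So 4^802 ≡ 566 · 37 · 148 · 16 ≡ 588 (mod 803).
Since 588 ≠ 1, base 4 is a Fermat witness: 803 is composite.

588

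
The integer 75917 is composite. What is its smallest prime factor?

75917 is odd.
Digit sum 29, not divisible by 3.
Ends in 7: not divisible by 5.
7: 75917 = 7·10845 + 2
11: 75917 = 11·6901 + 6
13: 75917 = 13·5839 + 10
17: 75917 = 17·4465 + 12
19: 75917 = 19·3995 + 12
23: 75917 = 23·3300 + 17
29: 75917 = 29·2617 + 24
31: 75917 = 31·2448 + 29
37: 75917 = 37·2051 + 30
41: 75917 = 41·1851 + 26
43: 75917 = 43·1765 + 22
47: 75917 = 47·1615 + 12
53: 75917 = 53·1432 + 21
59: 75917 = 59·1286 + 43
61: 75917 = 61·1244 + 33
67: 75917 = 67·1133 + 6
71: 75917 = 71·1069 + 18
73: 75917 = 73·1039 + 70
79: 75917 = 79·960 + 77
83: 75917 = 83·914 + 55
89: 75917 = 89·853

89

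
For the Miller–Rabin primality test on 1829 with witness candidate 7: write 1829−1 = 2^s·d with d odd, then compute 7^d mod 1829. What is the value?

989

1829 − 1 = 1828 = 2^2 · 457, so d = 457.
7^1 ≡ 7 (mod 1829)
7^2 ≡ 7^2 = 49 ≡ 49 (mod 1829)
7^4 ≡ 49^2 = 2401 ≡ 572 (mod 1829)
7^8 ≡ 572^2 = 327184 ≡ 1622 (mod 1829)
7^16 ≡ 1622^2 = 2630884 ≡ 782 (mod 1829)
7^32 ≡ 782^2 = 611524 ≡ 638 (mod 1829)
7^64 ≡ 638^2 = 407044 ≡ 1006 (mod 1829)
7^128 ≡ 1006^2 = 1012036 ≡ 599 (mod 1829)
7^256 ≡ 599^2 = 358801 ≡ 317 (mod 1829)
457 = 256 + 128 + 64 + 8 + 1 in binary powers of 2.
So 7^457 ≡ 317 · 599 · 1006 · 1622 · 7 ≡ 989 (mod 1829).
Squaring chain: 989 → 1435; never reaches −1, so base 7 is a Miller–Rabin witness that 1829 is composite.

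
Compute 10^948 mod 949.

10^1 ≡ 10 (mod 949)
10^2 ≡ 10^2 = 100 ≡ 100 (mod 949)
10^4 ≡ 100^2 = 10000 ≡ 510 (mod 949)
10^8 ≡ 510^2 = 260100 ≡ 74 (mod 949)
10^16 ≡ 74^2 = 5476 ≡ 731 (mod 949)
10^32 ≡ 731^2 = 534361 ≡ 74 (mod 949)
10^64 ≡ 74^2 = 5476 ≡ 731 (mod 949)
10^128 ≡ 731^2 = 534361 ≡ 74 (mod 949)
10^256 ≡ 74^2 = 5476 ≡ 731 (mod 949)
10^512 ≡ 731^2 = 534361 ≡ 74 (mod 949)
948 = 512 + 256 + 128 + 32 + 16 + 4 in binary powers of 2.
So 10^948 ≡ 74 · 731 · 74 · 74 · 731 · 510 ≡ 729 (mod 949).
Since 729 ≠ 1, base 10 is a Fermat witness: 949 is composite.

729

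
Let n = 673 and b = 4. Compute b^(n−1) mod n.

4^1 ≡ 4 (mod 673)
4^2 ≡ 4^2 = 16 ≡ 16 (mod 673)
4^4 ≡ 16^2 = 256 ≡ 256 (mod 673)
4^8 ≡ 256^2 = 65536 ≡ 255 (mod 673)
4^16 ≡ 255^2 = 65025 ≡ 417 (mod 673)
4^32 ≡ 417^2 = 173889 ≡ 255 (mod 673)
4^64 ≡ 255^2 = 65025 ≡ 417 (mod 673)
4^128 ≡ 417^2 = 173889 ≡ 255 (mod 673)
4^256 ≡ 255^2 = 65025 ≡ 417 (mod 673)
4^512 ≡ 417^2 = 173889 ≡ 255 (mod 673)
672 = 512 + 128 + 32 in binary powers of 2.
So 4^672 ≡ 255 · 255 · 255 ≡ 1 (mod 673).
Since the result is 1, base 4 gives no evidence that 673 is composite.

1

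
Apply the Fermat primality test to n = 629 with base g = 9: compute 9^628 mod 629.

9^1 ≡ 9 (mod 629)
9^2 ≡ 9^2 = 81 ≡ 81 (mod 629)
9^4 ≡ 81^2 = 6561 ≡ 271 (mod 629)
9^8 ≡ 271^2 = 73441 ≡ 477 (mod 629)
9^16 ≡ 477^2 = 227529 ≡ 460 (mod 629)
9^32 ≡ 460^2 = 211600 ≡ 256 (mod 629)
9^64 ≡ 256^2 = 65536 ≡ 120 (mod 629)
9^128 ≡ 120^2 = 14400 ≡ 562 (mod 629)
9^256 ≡ 562^2 = 315844 ≡ 86 (mod 629)
9^512 ≡ 86^2 = 7396 ≡ 477 (mod 629)
628 = 512 + 64 + 32 + 16 + 4 in binary powers of 2.
So 9^628 ≡ 477 · 120 · 256 · 460 · 271 ≡ 16 (mod 629).
Since 16 ≠ 1, base 9 is a Fermat witness: 629 is composite.

16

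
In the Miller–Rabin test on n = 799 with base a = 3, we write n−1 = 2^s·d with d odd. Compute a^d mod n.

799 − 1 = 798 = 2^1 · 399, so d = 399.
3^1 ≡ 3 (mod 799)
3^2 ≡ 3^2 = 9 ≡ 9 (mod 799)
3^4 ≡ 9^2 = 81 ≡ 81 (mod 799)
3^8 ≡ 81^2 = 6561 ≡ 169 (mod 799)
3^16 ≡ 169^2 = 28561 ≡ 596 (mod 799)
3^32 ≡ 596^2 = 355216 ≡ 460 (mod 799)
3^64 ≡ 460^2 = 211600 ≡ 664 (mod 799)
3^128 ≡ 664^2 = 440896 ≡ 647 (mod 799)
3^256 ≡ 647^2 = 418609 ≡ 732 (mod 799)
399 = 256 + 128 + 8 + 4 + 2 + 1 in binary powers of 2.
So 3^399 ≡ 732 · 647 · 169 · 81 · 9 · 3 ≡ 686 (mod 799).
Squaring chain: 686; never reaches −1, so base 3 is a Miller–Rabin witness that 799 is composite.

686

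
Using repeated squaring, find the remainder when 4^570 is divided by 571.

1

4^1 ≡ 4 (mod 571)
4^2 ≡ 4^2 = 16 ≡ 16 (mod 571)
4^4 ≡ 16^2 = 256 ≡ 256 (mod 571)
4^8 ≡ 256^2 = 65536 ≡ 442 (mod 571)
4^16 ≡ 442^2 = 195364 ≡ 82 (mod 571)
4^32 ≡ 82^2 = 6724 ≡ 443 (mod 571)
4^64 ≡ 443^2 = 196249 ≡ 396 (mod 571)
4^128 ≡ 396^2 = 156816 ≡ 362 (mod 571)
4^256 ≡ 362^2 = 131044 ≡ 285 (mod 571)
4^512 ≡ 285^2 = 81225 ≡ 143 (mod 571)
570 = 512 + 32 + 16 + 8 + 2 in binary powers of 2.
So 4^570 ≡ 143 · 443 · 82 · 442 · 16 ≡ 1 (mod 571).
Since the result is 1, base 4 gives no evidence that 571 is composite.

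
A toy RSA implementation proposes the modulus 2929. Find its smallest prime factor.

29

2929 is odd.
Digit sum 22, not divisible by 3.
Ends in 9: not divisible by 5.
7: 2929 = 7·418 + 3
11: 2929 = 11·266 + 3
13: 2929 = 13·225 + 4
17: 2929 = 17·172 + 5
19: 2929 = 19·154 + 3
23: 2929 = 23·127 + 8
29: 2929 = 29·101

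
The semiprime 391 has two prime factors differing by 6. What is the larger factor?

Since p = q + 6, we have 391 = q(q + 6), so q² + 6q − 391 = 0.
Discriminant: 6² + 4·391 = 36 + 1564 = 1600; √1600 = 40.
q = (−6 + 40)/2 = 17, and p = q + 6 = 23.
Check: 17 · 23 = 391.

23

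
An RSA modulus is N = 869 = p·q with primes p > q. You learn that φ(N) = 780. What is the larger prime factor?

79

φ(n) = (p−1)(q−1) = n − (p+q) + 1, so p + q = 869 − 780 + 1 = 90.
p and q are the roots of t² − 90t + 869 = 0.
Discriminant: 90² − 4·869 = 8100 − 3476 = 4624; √4624 = 68.
q = (90 − 68)/2 = 11, p = (90 + 68)/2 = 79.
Check: 11 · 79 = 869.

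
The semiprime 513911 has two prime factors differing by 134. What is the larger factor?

787

Since p = q + 134, we have 513911 = q(q + 134), so q² + 134q − 513911 = 0.
Discriminant: 134² + 4·513911 = 17956 + 2055644 = 2073600; √2073600 = 1440.
q = (−134 + 1440)/2 = 653, and p = q + 134 = 787.
Check: 653 · 787 = 513911.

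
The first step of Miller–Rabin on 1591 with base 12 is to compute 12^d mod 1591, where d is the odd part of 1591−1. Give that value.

285

1591 − 1 = 1590 = 2^1 · 795, so d = 795.
12^1 ≡ 12 (mod 1591)
12^2 ≡ 12^2 = 144 ≡ 144 (mod 1591)
12^4 ≡ 144^2 = 20736 ≡ 53 (mod 1591)
12^8 ≡ 53^2 = 2809 ≡ 1218 (mod 1591)
12^16 ≡ 1218^2 = 1483524 ≡ 712 (mod 1591)
12^32 ≡ 712^2 = 506944 ≡ 1006 (mod 1591)
12^64 ≡ 1006^2 = 1012036 ≡ 160 (mod 1591)
12^128 ≡ 160^2 = 25600 ≡ 144 (mod 1591)
12^256 ≡ 144^2 = 20736 ≡ 53 (mod 1591)
12^512 ≡ 53^2 = 2809 ≡ 1218 (mod 1591)
795 = 512 + 256 + 16 + 8 + 2 + 1 in binary powers of 2.
So 12^795 ≡ 1218 · 53 · 712 · 1218 · 144 · 12 ≡ 285 (mod 1591).
Squaring chain: 285; never reaches −1, so base 12 is a Miller–Rabin witness that 1591 is composite.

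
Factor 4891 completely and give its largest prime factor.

4891 = 67 · 73
73 is prime.
So 4891 = 67 · 73; the largest prime factor is 73.

73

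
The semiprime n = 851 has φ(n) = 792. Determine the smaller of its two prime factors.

φ(n) = (p−1)(q−1) = n − (p+q) + 1, so p + q = 851 − 792 + 1 = 60.
p and q are the roots of t² − 60t + 851 = 0.
Discriminant: 60² − 4·851 = 3600 − 3404 = 196; √196 = 14.
q = (60 − 14)/2 = 23, p = (60 + 14)/2 = 37.
Check: 23 · 37 = 851.

23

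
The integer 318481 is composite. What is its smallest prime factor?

23

318481 is odd.
Digit sum 25, not divisible by 3.
Ends in 1: not divisible by 5.
7: 318481 = 7·45497 + 2
11: 318481 = 11·28952 + 9
13: 318481 = 13·24498 + 7
17: 318481 = 17·18734 + 3
19: 318481 = 19·16762 + 3
23: 318481 = 23·13847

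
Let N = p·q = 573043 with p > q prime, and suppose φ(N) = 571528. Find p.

φ(n) = (p−1)(q−1) = n − (p+q) + 1, so p + q = 573043 − 571528 + 1 = 1516.
p and q are the roots of t² − 1516t + 573043 = 0.
Discriminant: 1516² − 4·573043 = 2298256 − 2292172 = 6084; √6084 = 78.
q = (1516 − 78)/2 = 719, p = (1516 + 78)/2 = 797.
Check: 719 · 797 = 573043.

797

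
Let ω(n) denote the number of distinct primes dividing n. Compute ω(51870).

51870 = 2 · 25935
25935 = 3 · 8645
8645 = 5 · 1729
1729 = 7 · 247
247 = 13 · 19
51870 = 2 · 3 · 5 · 7 · 13 · 19, which has 6 distinct prime factors.

6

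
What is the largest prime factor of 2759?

89

2759 = 31 · 89
89 is prime.
So 2759 = 31 · 89; the largest prime factor is 89.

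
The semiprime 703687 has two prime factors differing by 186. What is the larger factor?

937

Since p = q + 186, we have 703687 = q(q + 186), so q² + 186q − 703687 = 0.
Discriminant: 186² + 4·703687 = 34596 + 2814748 = 2849344; √2849344 = 1688.
q = (−186 + 1688)/2 = 751, and p = q + 186 = 937.
Check: 751 · 937 = 703687.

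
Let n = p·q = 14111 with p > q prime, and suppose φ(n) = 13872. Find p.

φ(n) = (p−1)(q−1) = n − (p+q) + 1, so p + q = 14111 − 13872 + 1 = 240.
p and q are the roots of t² − 240t + 14111 = 0.
Discriminant: 240² − 4·14111 = 57600 − 56444 = 1156; √1156 = 34.
q = (240 − 34)/2 = 103, p = (240 + 34)/2 = 137.
Check: 103 · 137 = 14111.

137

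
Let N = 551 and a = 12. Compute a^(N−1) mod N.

12^1 ≡ 12 (mod 551)
12^2 ≡ 12^2 = 144 ≡ 144 (mod 551)
12^4 ≡ 144^2 = 20736 ≡ 349 (mod 551)
12^8 ≡ 349^2 = 121801 ≡ 30 (mod 551)
12^16 ≡ 30^2 = 900 ≡ 349 (mod 551)
12^32 ≡ 349^2 = 121801 ≡ 30 (mod 551)
12^64 ≡ 30^2 = 900 ≡ 349 (mod 551)
12^128 ≡ 349^2 = 121801 ≡ 30 (mod 551)
12^256 ≡ 30^2 = 900 ≡ 349 (mod 551)
12^512 ≡ 349^2 = 121801 ≡ 30 (mod 551)
550 = 512 + 32 + 4 + 2 in binary powers of 2.
So 12^550 ≡ 30 · 30 · 349 · 144 ≡ 463 (mod 551).
Since 463 ≠ 1, base 12 is a Fermat witness: 551 is composite.

463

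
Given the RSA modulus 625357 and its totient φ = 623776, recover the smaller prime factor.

φ(n) = (p−1)(q−1) = n − (p+q) + 1, so p + q = 625357 − 623776 + 1 = 1582.
p and q are the roots of t² − 1582t + 625357 = 0.
Discriminant: 1582² − 4·625357 = 2502724 − 2501428 = 1296; √1296 = 36.
q = (1582 − 36)/2 = 773, p = (1582 + 36)/2 = 809.
Check: 773 · 809 = 625357.

773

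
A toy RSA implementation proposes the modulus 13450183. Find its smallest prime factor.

13450183 is odd.
Digit sum 25, not divisible by 3.
Ends in 3: not divisible by 5.
7: 13450183 = 7·1921454 + 5
11: 13450183 = 11·1222743 + 10
13: 13450183 = 13·1034629 + 6
17: 13450183 = 17·791187 + 4
19: 13450183 = 19·707904 + 7
23: 13450183 = 23·584790 + 13
29: 13450183 = 29·463799 + 12
31: 13450183 = 31·433876 + 27
37: 13450183 = 37·363518 + 17
41: 13450183 = 41·328053 + 10
43: 13450183 = 43·312794 + 41
47: 13450183 = 47·286174 + 5
53: 13450183 = 53·253777 + 2
59: 13450183 = 59·227969 + 12
61: 13450183 = 61·220494 + 49
67: 13450183 = 67·200749

67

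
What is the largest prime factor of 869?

79

869 = 11 · 79
79 is prime.
So 869 = 11 · 79; the largest prime factor is 79.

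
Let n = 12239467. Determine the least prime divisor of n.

61

12239467 is odd.
Digit sum 34, not divisible by 3.
Ends in 7: not divisible by 5.
7: 12239467 = 7·1748495 + 2
11: 12239467 = 11·1112678 + 9
13: 12239467 = 13·941497 + 6
17: 12239467 = 17·719968 + 11
19: 12239467 = 19·644182 + 9
23: 12239467 = 23·532150 + 17
29: 12239467 = 29·422050 + 17
31: 12239467 = 31·394821 + 16
37: 12239467 = 37·330796 + 15
41: 12239467 = 41·298523 + 24
43: 12239467 = 43·284638 + 33
47: 12239467 = 47·260414 + 9
53: 12239467 = 53·230933 + 18
59: 12239467 = 59·207448 + 35
61: 12239467 = 61·200647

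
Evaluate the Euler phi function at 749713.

Factor: 749713 = 59 · 97 · 131.
φ(749713) = (59−1) · (97−1) · (131−1) = 58 · 96 · 130 = 723840.

723840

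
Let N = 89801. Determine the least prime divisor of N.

89

89801 is odd.
Digit sum 26, not divisible by 3.
Ends in 1: not divisible by 5.
7: 89801 = 7·12828 + 5
11: 89801 = 11·8163 + 8
13: 89801 = 13·6907 + 10
17: 89801 = 17·5282 + 7
19: 89801 = 19·4726 + 7
23: 89801 = 23·3904 + 9
29: 89801 = 29·3096 + 17
31: 89801 = 31·2896 + 25
37: 89801 = 37·2427 + 2
41: 89801 = 41·2190 + 11
43: 89801 = 43·2088 + 17
47: 89801 = 47·1910 + 31
53: 89801 = 53·1694 + 19
59: 89801 = 59·1522 + 3
61: 89801 = 61·1472 + 9
67: 89801 = 67·1340 + 21
71: 89801 = 71·1264 + 57
73: 89801 = 73·1230 + 11
79: 89801 = 79·1136 + 57
83: 89801 = 83·1081 + 78
89: 89801 = 89·1009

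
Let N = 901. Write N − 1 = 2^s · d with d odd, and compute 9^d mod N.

859

901 − 1 = 900 = 2^2 · 225, so d = 225.
9^1 ≡ 9 (mod 901)
9^2 ≡ 9^2 = 81 ≡ 81 (mod 901)
9^4 ≡ 81^2 = 6561 ≡ 254 (mod 901)
9^8 ≡ 254^2 = 64516 ≡ 545 (mod 901)
9^16 ≡ 545^2 = 297025 ≡ 596 (mod 901)
9^32 ≡ 596^2 = 355216 ≡ 222 (mod 901)
9^64 ≡ 222^2 = 49284 ≡ 630 (mod 901)
9^128 ≡ 630^2 = 396900 ≡ 460 (mod 901)
225 = 128 + 64 + 32 + 1 in binary powers of 2.
So 9^225 ≡ 460 · 630 · 222 · 9 ≡ 859 (mod 901).
Squaring chain: 859 → 863; never reaches −1, so base 9 is a Miller–Rabin witness that 901 is composite.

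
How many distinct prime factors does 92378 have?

92378 = 2 · 46189
46189 = 11 · 4199
4199 = 13 · 323
323 = 17 · 19
92378 = 2 · 11 · 13 · 17 · 19, which has 5 distinct prime factors.

5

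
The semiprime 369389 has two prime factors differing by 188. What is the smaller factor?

Since p = q + 188, we have 369389 = q(q + 188), so q² + 188q − 369389 = 0.
Discriminant: 188² + 4·369389 = 35344 + 1477556 = 1512900; √1512900 = 1230.
q = (−188 + 1230)/2 = 521, and p = q + 188 = 709.
Check: 521 · 709 = 369389.

521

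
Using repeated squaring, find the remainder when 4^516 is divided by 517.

4^1 ≡ 4 (mod 517)
4^2 ≡ 4^2 = 16 ≡ 16 (mod 517)
4^4 ≡ 16^2 = 256 ≡ 256 (mod 517)
4^8 ≡ 256^2 = 65536 ≡ 394 (mod 517)
4^16 ≡ 394^2 = 155236 ≡ 136 (mod 517)
4^32 ≡ 136^2 = 18496 ≡ 401 (mod 517)
4^64 ≡ 401^2 = 160801 ≡ 14 (mod 517)
4^128 ≡ 14^2 = 196 ≡ 196 (mod 517)
4^256 ≡ 196^2 = 38416 ≡ 158 (mod 517)
4^512 ≡ 158^2 = 24964 ≡ 148 (mod 517)
516 = 512 + 4 in binary powers of 2.
So 4^516 ≡ 148 · 256 ≡ 147 (mod 517).
Since 147 ≠ 1, base 4 is a Fermat witness: 517 is composite.

147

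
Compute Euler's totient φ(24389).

23548

Factor: 24389 = 29^3.
φ(24389) = 29^2·(29−1) = 23548.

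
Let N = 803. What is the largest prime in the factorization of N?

73

803 = 11 · 73
73 is prime.
So 803 = 11 · 73; the largest prime factor is 73.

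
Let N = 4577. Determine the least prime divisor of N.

4577 is odd.
Digit sum 23, not divisible by 3.
Ends in 7: not divisible by 5.
7: 4577 = 7·653 + 6
11: 4577 = 11·416 + 1
13: 4577 = 13·352 + 1
17: 4577 = 17·269 + 4
19: 4577 = 19·240 + 17
23: 4577 = 23·199

23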